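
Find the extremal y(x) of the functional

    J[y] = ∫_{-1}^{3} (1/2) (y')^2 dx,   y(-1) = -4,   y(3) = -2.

The Lagrangian is L = (1/2) (y')^2.
Compute ∂L/∂y = 0, ∂L/∂y' = y'.
The Euler-Lagrange equation d/dx(∂L/∂y') − ∂L/∂y = 0 reduces to
    y'' = 0.
Its general solution is
    y(x) = A x + B,
with A, B fixed by the endpoint conditions.
Applying the endpoint conditions y(-1) = -4 and y(3) = -2: solve A·-1 + B = -4 and A·3 + B = -2. Subtracting gives A(3 − -1) = -2 − -4, so A = 1/2, and B = -4 − A·-1 = -7/2. Therefore
    y(x) = (1/2) x - 7/2.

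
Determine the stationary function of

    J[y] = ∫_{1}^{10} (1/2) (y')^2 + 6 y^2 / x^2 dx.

The Lagrangian is L = (1/2) (y')^2 + 6 y^2 / x^2.
Compute ∂L/∂y = 12y/x^2, ∂L/∂y' = y'.
The Euler-Lagrange equation d/dx(∂L/∂y') − ∂L/∂y = 0 reduces to
    y'' − 12/x^2 · y = 0  (x > 0).
Its general solution is
    y(x) = A x^4 + B x^(-3),
with A, B fixed by the endpoint conditions.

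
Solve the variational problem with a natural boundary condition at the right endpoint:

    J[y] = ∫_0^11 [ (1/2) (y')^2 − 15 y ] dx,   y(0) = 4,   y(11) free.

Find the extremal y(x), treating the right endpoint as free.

The Lagrangian L = (1/2) (y')^2 − 15 y gives
    ∂L/∂y = −15,   ∂L/∂y' = y'.
Euler-Lagrange: d/dx(y') − (−15) = 0, i.e. y'' + 15 = 0, so
    y(x) = −(15/2) x^2 + C1 x + C2.
Fixed left endpoint y(0) = 4 ⇒ C2 = 4.
The right endpoint x = 11 is free, so the natural (transversality) condition is ∂L/∂y' |_{x=11} = 0, i.e. y'(11) = 0.
Compute y'(x) = −15 x + C1, so y'(11) = −165 + C1 = 0 ⇒ C1 = 165.
Therefore the extremal is
    y(x) = −(15/2) x^2 + 165 x + 4.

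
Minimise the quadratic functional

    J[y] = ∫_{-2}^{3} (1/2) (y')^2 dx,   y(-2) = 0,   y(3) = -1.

The Lagrangian is L = (1/2) (y')^2.
Compute ∂L/∂y = 0, ∂L/∂y' = y'.
The Euler-Lagrange equation d/dx(∂L/∂y') − ∂L/∂y = 0 reduces to
    y'' = 0.
Its general solution is
    y(x) = A x + B,
with A, B fixed by the endpoint conditions.
Applying the endpoint conditions y(-2) = 0 and y(3) = -1: solve A·-2 + B = 0 and A·3 + B = -1. Subtracting gives A(3 − -2) = -1 − 0, so A = -1/5, and B = 0 − A·-2 = -2/5. Therefore
    y(x) = (-1/5) x - 2/5.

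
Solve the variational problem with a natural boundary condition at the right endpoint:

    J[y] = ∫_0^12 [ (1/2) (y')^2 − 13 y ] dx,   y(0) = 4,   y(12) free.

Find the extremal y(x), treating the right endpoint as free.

The Lagrangian L = (1/2) (y')^2 − 13 y gives
    ∂L/∂y = −13,   ∂L/∂y' = y'.
Euler-Lagrange: d/dx(y') − (−13) = 0, i.e. y'' + 13 = 0, so
    y(x) = −(13/2) x^2 + C1 x + C2.
Fixed left endpoint y(0) = 4 ⇒ C2 = 4.
The right endpoint x = 12 is free, so the natural (transversality) condition is ∂L/∂y' |_{x=12} = 0, i.e. y'(12) = 0.
Compute y'(x) = −13 x + C1, so y'(12) = −156 + C1 = 0 ⇒ C1 = 156.
Therefore the extremal is
    y(x) = −(13/2) x^2 + 156 x + 4.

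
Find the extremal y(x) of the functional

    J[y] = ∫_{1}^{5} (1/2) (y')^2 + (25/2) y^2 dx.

The Lagrangian is L = (1/2) (y')^2 + (25/2) y^2.
Compute ∂L/∂y = 25y, ∂L/∂y' = y'.
The Euler-Lagrange equation d/dx(∂L/∂y') − ∂L/∂y = 0 reduces to
    y'' − 25 y = 0.
Its general solution is
    y(x) = A e^(5x) + B e^(−5x),
with A, B fixed by the endpoint conditions.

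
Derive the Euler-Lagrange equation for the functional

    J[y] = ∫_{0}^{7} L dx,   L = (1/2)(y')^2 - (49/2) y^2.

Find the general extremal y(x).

The Lagrangian is L = (1/2)(y')^2 - (49/2) y^2.
∂L/∂y = -49y.
∂L/∂y' = y'.
The Euler-Lagrange equation d/dx(∂L/∂y') − ∂L/∂y = 0 becomes:
    y'' + 49 y = 0
General solution: y(x) = A sin(7x) + B cos(7x), where A and B are arbitrary constants fixed by the endpoint conditions.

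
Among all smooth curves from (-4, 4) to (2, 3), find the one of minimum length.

Arc-length functional: J[y] = ∫ sqrt(1 + (y')^2) dx.
Lagrangian L = sqrt(1 + (y')^2) has no explicit y dependence, so ∂L/∂y = 0 and the Euler-Lagrange equation gives
    d/dx( y' / sqrt(1 + (y')^2) ) = 0  ⇒  y' / sqrt(1 + (y')^2) = const.
Hence y' is constant, so y(x) is affine.
Fitting the endpoints (-4, 4) and (2, 3):
    slope m = (3 − 4) / (2 − (-4)) = -1/6,
    intercept c = 4 − m·(-4) = 10/3.
Extremal: y(x) = (-1/6) x + 10/3.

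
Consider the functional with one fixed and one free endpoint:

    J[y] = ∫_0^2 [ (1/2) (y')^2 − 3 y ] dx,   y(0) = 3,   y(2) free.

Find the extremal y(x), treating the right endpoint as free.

The Lagrangian L = (1/2) (y')^2 − 3 y gives
    ∂L/∂y = −3,   ∂L/∂y' = y'.
Euler-Lagrange: d/dx(y') − (−3) = 0, i.e. y'' + 3 = 0, so
    y(x) = −(3/2) x^2 + C1 x + C2.
Fixed left endpoint y(0) = 3 ⇒ C2 = 3.
The right endpoint x = 2 is free, so the natural (transversality) condition is ∂L/∂y' |_{x=2} = 0, i.e. y'(2) = 0.
Compute y'(x) = −3 x + C1, so y'(2) = −6 + C1 = 0 ⇒ C1 = 6.
Therefore the extremal is
    y(x) = −(3/2) x^2 + 6 x + 3.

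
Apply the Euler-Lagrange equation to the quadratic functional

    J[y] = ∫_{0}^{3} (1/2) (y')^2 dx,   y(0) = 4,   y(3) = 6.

The Lagrangian is L = (1/2) (y')^2.
Compute ∂L/∂y = 0, ∂L/∂y' = y'.
The Euler-Lagrange equation d/dx(∂L/∂y') − ∂L/∂y = 0 reduces to
    y'' = 0.
Its general solution is
    y(x) = A x + B,
with A, B fixed by the endpoint conditions.
Applying the endpoint conditions y(0) = 4 and y(3) = 6: solve A·0 + B = 4 and A·3 + B = 6. Subtracting gives A(3 − 0) = 6 − 4, so A = 2/3, and B = 4 − A·0 = 4. Therefore
    y(x) = (2/3) x + 4.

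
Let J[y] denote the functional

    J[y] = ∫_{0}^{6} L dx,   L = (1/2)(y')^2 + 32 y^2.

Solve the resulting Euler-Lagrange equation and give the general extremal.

The Lagrangian is L = (1/2)(y')^2 + 32 y^2.
∂L/∂y = 64y.
∂L/∂y' = y'.
The Euler-Lagrange equation d/dx(∂L/∂y') − ∂L/∂y = 0 becomes:
    y'' - 64 y = 0
General solution: y(x) = A e^(8x) + B e^(-8x), where A and B are arbitrary constants fixed by the endpoint conditions.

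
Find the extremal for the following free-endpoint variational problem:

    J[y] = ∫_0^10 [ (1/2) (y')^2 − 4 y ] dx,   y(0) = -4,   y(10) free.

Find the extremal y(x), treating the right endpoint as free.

The Lagrangian L = (1/2) (y')^2 − 4 y gives
    ∂L/∂y = −4,   ∂L/∂y' = y'.
Euler-Lagrange: d/dx(y') − (−4) = 0, i.e. y'' + 4 = 0, so
    y(x) = −(4/2) x^2 + C1 x + C2.
Fixed left endpoint y(0) = -4 ⇒ C2 = -4.
The right endpoint x = 10 is free, so the natural (transversality) condition is ∂L/∂y' |_{x=10} = 0, i.e. y'(10) = 0.
Compute y'(x) = −4 x + C1, so y'(10) = −40 + C1 = 0 ⇒ C1 = 40.
Therefore the extremal is
    y(x) = −2 x^2 + 40 x − 4.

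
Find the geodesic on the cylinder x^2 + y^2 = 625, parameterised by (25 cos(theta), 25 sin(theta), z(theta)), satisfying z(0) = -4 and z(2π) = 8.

Parameterise the cylinder of radius R = 25 as
    r(θ) = (25 cos θ, 25 sin θ, z(θ)).
The arc-length element is
    ds = sqrt(625 + (dz/dθ)^2) dθ,
so the Lagrangian is L = sqrt(625 + z'^2).
L depends on z' only, not on z or θ, so ∂L/∂z = 0 and
    ∂L/∂z' = z' / sqrt(625 + z'^2).
The Euler-Lagrange equation gives
    d/dθ( z' / sqrt(625 + z'^2) ) = 0,
so z' is constant. Integrating once:
    z(θ) = a θ + b,
a helix on the cylinder (a straight line when the cylinder is unrolled). The constants a, b are determined by the endpoint conditions.
With endpoint conditions z(0) = -4 and z(2π) = 8: from z(0) = b we get b = -4, and a·2π + -4 = 8 gives a = 6/π, so
    z(θ) = (6/π) θ − 4.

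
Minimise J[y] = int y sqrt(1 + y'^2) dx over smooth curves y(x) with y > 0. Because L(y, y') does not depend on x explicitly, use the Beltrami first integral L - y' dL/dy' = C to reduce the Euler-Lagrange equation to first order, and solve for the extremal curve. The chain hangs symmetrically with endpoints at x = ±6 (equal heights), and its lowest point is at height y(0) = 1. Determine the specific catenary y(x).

The Lagrangian L(y, y') = y sqrt(1 + y'^2) has no explicit x dependence, so the Beltrami identity applies:
    L − y' ∂L/∂y' = C.
Compute ∂L/∂y' = y · y' / sqrt(1 + y'^2). Then
    L − y' ∂L/∂y'
    = y sqrt(1 + y'^2) − y · y'^2 / sqrt(1 + y'^2)
    = y (1 + y'^2 − y'^2) / sqrt(1 + y'^2)
    = y / sqrt(1 + y'^2) = C.
Squaring gives y^2 = C^2 (1 + y'^2), i.e.
    y'^2 = y^2 / C^2 − 1.
Separating variables,
    dy / sqrt(y^2 − C^2) = dx / C,
and integrating gives arccosh(y / C) = (x − a)/C, so
    y(x) = C cosh((x − a)/C),
the catenary. The constants C and a are fixed by the two endpoint conditions (and, for the hanging-chain problem, the length constraint selects C).
Now fit the given data. The endpoints x = ±6 are symmetric at equal height, so the catenary is even about its minimum: a = 0 and y(x) = C cosh(x/C). The lowest point is y(0) = C cosh(0) = C, and we are told y(0) = 1, so C = 1. Therefore
    y(x) = cosh(x),
and at the endpoints
    y(±6) = cosh(6).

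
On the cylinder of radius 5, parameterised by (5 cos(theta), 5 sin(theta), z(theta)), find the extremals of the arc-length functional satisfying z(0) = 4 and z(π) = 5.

Parameterise the cylinder of radius R = 5 as
    r(θ) = (5 cos θ, 5 sin θ, z(θ)).
The arc-length element is
    ds = sqrt(25 + (dz/dθ)^2) dθ,
so the Lagrangian is L = sqrt(25 + z'^2).
L depends on z' only, not on z or θ, so ∂L/∂z = 0 and
    ∂L/∂z' = z' / sqrt(25 + z'^2).
The Euler-Lagrange equation gives
    d/dθ( z' / sqrt(25 + z'^2) ) = 0,
so z' is constant. Integrating once:
    z(θ) = a θ + b,
a helix on the cylinder (a straight line when the cylinder is unrolled). The constants a, b are determined by the endpoint conditions.
With endpoint conditions z(0) = 4 and z(π) = 5: from z(0) = b we get b = 4, and a·π + 4 = 5 gives a = 1/π, so
    z(θ) = (1/π) θ + 4.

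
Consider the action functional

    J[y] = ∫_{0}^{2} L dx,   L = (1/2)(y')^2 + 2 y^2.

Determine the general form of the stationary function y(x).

The Lagrangian is L = (1/2)(y')^2 + 2 y^2.
∂L/∂y = 4y.
∂L/∂y' = y'.
The Euler-Lagrange equation d/dx(∂L/∂y') − ∂L/∂y = 0 becomes:
    y'' - 4 y = 0
General solution: y(x) = A e^(2x) + B e^(-2x), where A and B are arbitrary constants fixed by the endpoint conditions.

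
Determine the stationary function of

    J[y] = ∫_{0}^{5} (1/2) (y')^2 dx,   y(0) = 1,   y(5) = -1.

The Lagrangian is L = (1/2) (y')^2.
Compute ∂L/∂y = 0, ∂L/∂y' = y'.
The Euler-Lagrange equation d/dx(∂L/∂y') − ∂L/∂y = 0 reduces to
    y'' = 0.
Its general solution is
    y(x) = A x + B,
with A, B fixed by the endpoint conditions.
Applying the endpoint conditions y(0) = 1 and y(5) = -1: solve A·0 + B = 1 and A·5 + B = -1. Subtracting gives A(5 − 0) = -1 − 1, so A = -2/5, and B = 1 − A·0 = 1. Therefore
    y(x) = (-2/5) x + 1.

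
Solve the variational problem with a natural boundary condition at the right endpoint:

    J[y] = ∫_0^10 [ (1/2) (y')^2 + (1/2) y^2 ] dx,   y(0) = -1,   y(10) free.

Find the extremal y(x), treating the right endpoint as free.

The Lagrangian L = (1/2) (y')^2 + (1/2) y^2 gives
    ∂L/∂y = 1 y,   ∂L/∂y' = y'.
Euler-Lagrange: y'' − y = 0.
With k = 1, the general solution is
    y(x) = A cosh(x) + B sinh(x).
Fixed left endpoint y(0) = -1 ⇒ A = -1.
The right endpoint x = 10 is free, so the natural (transversality) condition is ∂L/∂y' |_{x=10} = 0, i.e. y'(10) = 0.
Compute y'(x) = A k sinh(k x) + B k cosh(k x), so
    y'(10) = A k sinh(k·10) + B k cosh(k·10) = 0
    ⇒ B = −A tanh(k·10) = tanh(1·10).
Therefore the extremal is
    y(x) = −cosh(1 x) + tanh(1·10) sinh(1 x).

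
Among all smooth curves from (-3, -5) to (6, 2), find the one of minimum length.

Arc-length functional: J[y] = ∫ sqrt(1 + (y')^2) dx.
Lagrangian L = sqrt(1 + (y')^2) has no explicit y dependence, so ∂L/∂y = 0 and the Euler-Lagrange equation gives
    d/dx( y' / sqrt(1 + (y')^2) ) = 0  ⇒  y' / sqrt(1 + (y')^2) = const.
Hence y' is constant, so y(x) is affine.
Fitting the endpoints (-3, -5) and (6, 2):
    slope m = (2 − (-5)) / (6 − (-3)) = 7/9,
    intercept c = (-5) − m·(-3) = -8/3.
Extremal: y(x) = (7/9) x - 8/3.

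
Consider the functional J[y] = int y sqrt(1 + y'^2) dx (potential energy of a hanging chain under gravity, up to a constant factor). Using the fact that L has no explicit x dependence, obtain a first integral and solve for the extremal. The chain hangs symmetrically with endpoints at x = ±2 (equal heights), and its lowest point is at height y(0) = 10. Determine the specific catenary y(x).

The Lagrangian L(y, y') = y sqrt(1 + y'^2) has no explicit x dependence, so the Beltrami identity applies:
    L − y' ∂L/∂y' = C.
Compute ∂L/∂y' = y · y' / sqrt(1 + y'^2). Then
    L − y' ∂L/∂y'
    = y sqrt(1 + y'^2) − y · y'^2 / sqrt(1 + y'^2)
    = y (1 + y'^2 − y'^2) / sqrt(1 + y'^2)
    = y / sqrt(1 + y'^2) = C.
Squaring gives y^2 = C^2 (1 + y'^2), i.e.
    y'^2 = y^2 / C^2 − 1.
Separating variables,
    dy / sqrt(y^2 − C^2) = dx / C,
and integrating gives arccosh(y / C) = (x − a)/C, so
    y(x) = C cosh((x − a)/C),
the catenary. The constants C and a are fixed by the two endpoint conditions (and, for the hanging-chain problem, the length constraint selects C).
Now fit the given data. The endpoints x = ±2 are symmetric at equal height, so the catenary is even about its minimum: a = 0 and y(x) = C cosh(x/C). The lowest point is y(0) = C cosh(0) = C, and we are told y(0) = 10, so C = 10. Therefore
    y(x) = 10 cosh(x/10),
and at the endpoints
    y(±2) = 10 cosh(2/10).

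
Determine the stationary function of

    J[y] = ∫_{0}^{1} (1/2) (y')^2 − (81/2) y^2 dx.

The Lagrangian is L = (1/2) (y')^2 − (81/2) y^2.
Compute ∂L/∂y = -81y, ∂L/∂y' = y'.
The Euler-Lagrange equation d/dx(∂L/∂y') − ∂L/∂y = 0 reduces to
    y'' + 81 y = 0.
Its general solution is
    y(x) = A sin(9x) + B cos(9x),
with A, B fixed by the endpoint conditions.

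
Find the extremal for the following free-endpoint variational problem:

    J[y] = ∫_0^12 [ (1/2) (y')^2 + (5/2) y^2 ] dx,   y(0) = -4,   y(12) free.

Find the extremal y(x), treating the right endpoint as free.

The Lagrangian L = (1/2) (y')^2 + (5/2) y^2 gives
    ∂L/∂y = 5 y,   ∂L/∂y' = y'.
Euler-Lagrange: y'' − 5 y = 0.
With k = sqrt(5), the general solution is
    y(x) = A cosh(sqrt(5) x) + B sinh(sqrt(5) x).
Fixed left endpoint y(0) = -4 ⇒ A = -4.
The right endpoint x = 12 is free, so the natural (transversality) condition is ∂L/∂y' |_{x=12} = 0, i.e. y'(12) = 0.
Compute y'(x) = A k sinh(k x) + B k cosh(k x), so
    y'(12) = A k sinh(k·12) + B k cosh(k·12) = 0
    ⇒ B = −A tanh(k·12) = 4 tanh(sqrt(5)·12).
Therefore the extremal is
    y(x) = −4 cosh(sqrt(5) x) + 4 tanh(sqrt(5)·12) sinh(sqrt(5) x).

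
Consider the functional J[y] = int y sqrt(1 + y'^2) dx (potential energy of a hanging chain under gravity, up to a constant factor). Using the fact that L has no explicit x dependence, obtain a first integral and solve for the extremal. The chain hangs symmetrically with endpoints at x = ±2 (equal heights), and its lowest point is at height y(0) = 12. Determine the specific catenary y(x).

The Lagrangian L(y, y') = y sqrt(1 + y'^2) has no explicit x dependence, so the Beltrami identity applies:
    L − y' ∂L/∂y' = C.
Compute ∂L/∂y' = y · y' / sqrt(1 + y'^2). Then
    L − y' ∂L/∂y'
    = y sqrt(1 + y'^2) − y · y'^2 / sqrt(1 + y'^2)
    = y (1 + y'^2 − y'^2) / sqrt(1 + y'^2)
    = y / sqrt(1 + y'^2) = C.
Squaring gives y^2 = C^2 (1 + y'^2), i.e.
    y'^2 = y^2 / C^2 − 1.
Separating variables,
    dy / sqrt(y^2 − C^2) = dx / C,
and integrating gives arccosh(y / C) = (x − a)/C, so
    y(x) = C cosh((x − a)/C),
the catenary. The constants C and a are fixed by the two endpoint conditions (and, for the hanging-chain problem, the length constraint selects C).
Now fit the given data. The endpoints x = ±2 are symmetric at equal height, so the catenary is even about its minimum: a = 0 and y(x) = C cosh(x/C). The lowest point is y(0) = C cosh(0) = C, and we are told y(0) = 12, so C = 12. Therefore
    y(x) = 12 cosh(x/12),
and at the endpoints
    y(±2) = 12 cosh(2/12).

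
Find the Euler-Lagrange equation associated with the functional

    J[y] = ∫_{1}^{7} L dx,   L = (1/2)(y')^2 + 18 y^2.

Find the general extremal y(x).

The Lagrangian is L = (1/2)(y')^2 + 18 y^2.
∂L/∂y = 36y.
∂L/∂y' = y'.
The Euler-Lagrange equation d/dx(∂L/∂y') − ∂L/∂y = 0 becomes:
    y'' - 36 y = 0
General solution: y(x) = A e^(6x) + B e^(-6x), where A and B are arbitrary constants fixed by the endpoint conditions.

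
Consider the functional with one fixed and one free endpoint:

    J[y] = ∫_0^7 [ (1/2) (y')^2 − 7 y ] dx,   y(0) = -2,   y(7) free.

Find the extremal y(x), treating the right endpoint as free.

The Lagrangian L = (1/2) (y')^2 − 7 y gives
    ∂L/∂y = −7,   ∂L/∂y' = y'.
Euler-Lagrange: d/dx(y') − (−7) = 0, i.e. y'' + 7 = 0, so
    y(x) = −(7/2) x^2 + C1 x + C2.
Fixed left endpoint y(0) = -2 ⇒ C2 = -2.
The right endpoint x = 7 is free, so the natural (transversality) condition is ∂L/∂y' |_{x=7} = 0, i.e. y'(7) = 0.
Compute y'(x) = −7 x + C1, so y'(7) = −49 + C1 = 0 ⇒ C1 = 49.
Therefore the extremal is
    y(x) = −(7/2) x^2 + 49 x − 2.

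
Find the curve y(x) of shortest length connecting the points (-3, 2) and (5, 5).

Arc-length functional: J[y] = ∫ sqrt(1 + (y')^2) dx.
Lagrangian L = sqrt(1 + (y')^2) has no explicit y dependence, so ∂L/∂y = 0 and the Euler-Lagrange equation gives
    d/dx( y' / sqrt(1 + (y')^2) ) = 0  ⇒  y' / sqrt(1 + (y')^2) = const.
Hence y' is constant, so y(x) is affine.
Fitting the endpoints (-3, 2) and (5, 5):
    slope m = (5 − 2) / (5 − (-3)) = 3/8,
    intercept c = 2 − m·(-3) = 25/8.
Extremal: y(x) = (3/8) x + 25/8.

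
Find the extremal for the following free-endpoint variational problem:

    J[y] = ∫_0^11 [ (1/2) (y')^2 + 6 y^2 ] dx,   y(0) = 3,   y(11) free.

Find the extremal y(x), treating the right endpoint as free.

The Lagrangian L = (1/2) (y')^2 + 6 y^2 gives
    ∂L/∂y = 12 y,   ∂L/∂y' = y'.
Euler-Lagrange: y'' − 12 y = 0.
With k = sqrt(12), the general solution is
    y(x) = A cosh(sqrt(12) x) + B sinh(sqrt(12) x).
Fixed left endpoint y(0) = 3 ⇒ A = 3.
The right endpoint x = 11 is free, so the natural (transversality) condition is ∂L/∂y' |_{x=11} = 0, i.e. y'(11) = 0.
Compute y'(x) = A k sinh(k x) + B k cosh(k x), so
    y'(11) = A k sinh(k·11) + B k cosh(k·11) = 0
    ⇒ B = −A tanh(k·11) = − 3 tanh(sqrt(12)·11).
Therefore the extremal is
    y(x) = 3 cosh(sqrt(12) x) − 3 tanh(sqrt(12)·11) sinh(sqrt(12) x).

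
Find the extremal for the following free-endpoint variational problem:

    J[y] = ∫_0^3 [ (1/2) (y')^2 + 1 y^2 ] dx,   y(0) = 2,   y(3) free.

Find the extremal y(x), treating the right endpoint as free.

The Lagrangian L = (1/2) (y')^2 + 1 y^2 gives
    ∂L/∂y = 2 y,   ∂L/∂y' = y'.
Euler-Lagrange: y'' − 2 y = 0.
With k = sqrt(2), the general solution is
    y(x) = A cosh(sqrt(2) x) + B sinh(sqrt(2) x).
Fixed left endpoint y(0) = 2 ⇒ A = 2.
The right endpoint x = 3 is free, so the natural (transversality) condition is ∂L/∂y' |_{x=3} = 0, i.e. y'(3) = 0.
Compute y'(x) = A k sinh(k x) + B k cosh(k x), so
    y'(3) = A k sinh(k·3) + B k cosh(k·3) = 0
    ⇒ B = −A tanh(k·3) = − 2 tanh(sqrt(2)·3).
Therefore the extremal is
    y(x) = 2 cosh(sqrt(2) x) − 2 tanh(sqrt(2)·3) sinh(sqrt(2) x).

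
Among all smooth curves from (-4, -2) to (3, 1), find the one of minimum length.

Arc-length functional: J[y] = ∫ sqrt(1 + (y')^2) dx.
Lagrangian L = sqrt(1 + (y')^2) has no explicit y dependence, so ∂L/∂y = 0 and the Euler-Lagrange equation gives
    d/dx( y' / sqrt(1 + (y')^2) ) = 0  ⇒  y' / sqrt(1 + (y')^2) = const.
Hence y' is constant, so y(x) is affine.
Fitting the endpoints (-4, -2) and (3, 1):
    slope m = (1 − (-2)) / (3 − (-4)) = 3/7,
    intercept c = (-2) − m·(-4) = -2/7.
Extremal: y(x) = (3/7) x - 2/7.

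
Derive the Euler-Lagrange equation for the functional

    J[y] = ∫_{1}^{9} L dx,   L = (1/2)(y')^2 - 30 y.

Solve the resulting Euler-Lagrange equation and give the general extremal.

The Lagrangian is L = (1/2)(y')^2 - 30 y.
∂L/∂y = -30.
∂L/∂y' = y'.
The Euler-Lagrange equation d/dx(∂L/∂y') − ∂L/∂y = 0 becomes:
    y'' + 30 = 0
General solution: y(x) = -15 x^2 + A x + B, where A and B are arbitrary constants fixed by the endpoint conditions.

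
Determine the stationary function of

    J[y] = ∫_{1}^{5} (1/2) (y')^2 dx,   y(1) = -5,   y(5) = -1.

The Lagrangian is L = (1/2) (y')^2.
Compute ∂L/∂y = 0, ∂L/∂y' = y'.
The Euler-Lagrange equation d/dx(∂L/∂y') − ∂L/∂y = 0 reduces to
    y'' = 0.
Its general solution is
    y(x) = A x + B,
with A, B fixed by the endpoint conditions.
Applying the endpoint conditions y(1) = -5 and y(5) = -1: solve A·1 + B = -5 and A·5 + B = -1. Subtracting gives A(5 − 1) = -1 − -5, so A = 1, and B = -5 − A·1 = -6. Therefore
    y(x) = x - 6.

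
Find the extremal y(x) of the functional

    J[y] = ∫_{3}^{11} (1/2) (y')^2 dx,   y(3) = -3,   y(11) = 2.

The Lagrangian is L = (1/2) (y')^2.
Compute ∂L/∂y = 0, ∂L/∂y' = y'.
The Euler-Lagrange equation d/dx(∂L/∂y') − ∂L/∂y = 0 reduces to
    y'' = 0.
Its general solution is
    y(x) = A x + B,
with A, B fixed by the endpoint conditions.
Applying the endpoint conditions y(3) = -3 and y(11) = 2: solve A·3 + B = -3 and A·11 + B = 2. Subtracting gives A(11 − 3) = 2 − -3, so A = 5/8, and B = -3 − A·3 = -39/8. Therefore
    y(x) = (5/8) x - 39/8.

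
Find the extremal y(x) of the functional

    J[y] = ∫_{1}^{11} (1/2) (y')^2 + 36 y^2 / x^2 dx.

The Lagrangian is L = (1/2) (y')^2 + 36 y^2 / x^2.
Compute ∂L/∂y = 72y/x^2, ∂L/∂y' = y'.
The Euler-Lagrange equation d/dx(∂L/∂y') − ∂L/∂y = 0 reduces to
    y'' − 72/x^2 · y = 0  (x > 0).
Its general solution is
    y(x) = A x^9 + B x^(-8),
with A, B fixed by the endpoint conditions.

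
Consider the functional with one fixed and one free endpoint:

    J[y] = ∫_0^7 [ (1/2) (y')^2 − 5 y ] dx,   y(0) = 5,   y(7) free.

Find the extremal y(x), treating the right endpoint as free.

The Lagrangian L = (1/2) (y')^2 − 5 y gives
    ∂L/∂y = −5,   ∂L/∂y' = y'.
Euler-Lagrange: d/dx(y') − (−5) = 0, i.e. y'' + 5 = 0, so
    y(x) = −(5/2) x^2 + C1 x + C2.
Fixed left endpoint y(0) = 5 ⇒ C2 = 5.
The right endpoint x = 7 is free, so the natural (transversality) condition is ∂L/∂y' |_{x=7} = 0, i.e. y'(7) = 0.
Compute y'(x) = −5 x + C1, so y'(7) = −35 + C1 = 0 ⇒ C1 = 35.
Therefore the extremal is
    y(x) = −(5/2) x^2 + 35 x + 5.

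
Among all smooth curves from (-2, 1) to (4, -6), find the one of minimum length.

Arc-length functional: J[y] = ∫ sqrt(1 + (y')^2) dx.
Lagrangian L = sqrt(1 + (y')^2) has no explicit y dependence, so ∂L/∂y = 0 and the Euler-Lagrange equation gives
    d/dx( y' / sqrt(1 + (y')^2) ) = 0  ⇒  y' / sqrt(1 + (y')^2) = const.
Hence y' is constant, so y(x) is affine.
Fitting the endpoints (-2, 1) and (4, -6):
    slope m = ((-6) − 1) / (4 − (-2)) = -7/6,
    intercept c = 1 − m·(-2) = -4/3.
Extremal: y(x) = (-7/6) x - 4/3.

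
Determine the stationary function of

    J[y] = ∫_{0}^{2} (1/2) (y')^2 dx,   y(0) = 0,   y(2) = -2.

The Lagrangian is L = (1/2) (y')^2.
Compute ∂L/∂y = 0, ∂L/∂y' = y'.
The Euler-Lagrange equation d/dx(∂L/∂y') − ∂L/∂y = 0 reduces to
    y'' = 0.
Its general solution is
    y(x) = A x + B,
with A, B fixed by the endpoint conditions.
Applying the endpoint conditions y(0) = 0 and y(2) = -2: solve A·0 + B = 0 and A·2 + B = -2. Subtracting gives A(2 − 0) = -2 − 0, so A = -1, and B = 0 − A·0 = 0. Therefore
    y(x) = -x.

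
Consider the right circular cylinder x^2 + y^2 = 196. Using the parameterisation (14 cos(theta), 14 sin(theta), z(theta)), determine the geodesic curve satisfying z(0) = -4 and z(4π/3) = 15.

Parameterise the cylinder of radius R = 14 as
    r(θ) = (14 cos θ, 14 sin θ, z(θ)).
The arc-length element is
    ds = sqrt(196 + (dz/dθ)^2) dθ,
so the Lagrangian is L = sqrt(196 + z'^2).
L depends on z' only, not on z or θ, so ∂L/∂z = 0 and
    ∂L/∂z' = z' / sqrt(196 + z'^2).
The Euler-Lagrange equation gives
    d/dθ( z' / sqrt(196 + z'^2) ) = 0,
so z' is constant. Integrating once:
    z(θ) = a θ + b,
a helix on the cylinder (a straight line when the cylinder is unrolled). The constants a, b are determined by the endpoint conditions.
With endpoint conditions z(0) = -4 and z(4π/3) = 15: from z(0) = b we get b = -4, and a·4π/3 + -4 = 15 gives a = 57/(4π), so
    z(θ) = (57/(4π)) θ − 4.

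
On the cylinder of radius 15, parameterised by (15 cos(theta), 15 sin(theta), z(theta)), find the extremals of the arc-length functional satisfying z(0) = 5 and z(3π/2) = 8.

Parameterise the cylinder of radius R = 15 as
    r(θ) = (15 cos θ, 15 sin θ, z(θ)).
The arc-length element is
    ds = sqrt(225 + (dz/dθ)^2) dθ,
so the Lagrangian is L = sqrt(225 + z'^2).
L depends on z' only, not on z or θ, so ∂L/∂z = 0 and
    ∂L/∂z' = z' / sqrt(225 + z'^2).
The Euler-Lagrange equation gives
    d/dθ( z' / sqrt(225 + z'^2) ) = 0,
so z' is constant. Integrating once:
    z(θ) = a θ + b,
a helix on the cylinder (a straight line when the cylinder is unrolled). The constants a, b are determined by the endpoint conditions.
With endpoint conditions z(0) = 5 and z(3π/2) = 8: from z(0) = b we get b = 5, and a·3π/2 + 5 = 8 gives a = 2/π, so
    z(θ) = (2/π) θ + 5.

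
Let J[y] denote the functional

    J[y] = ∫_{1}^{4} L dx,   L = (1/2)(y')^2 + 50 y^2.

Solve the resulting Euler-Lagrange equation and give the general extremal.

The Lagrangian is L = (1/2)(y')^2 + 50 y^2.
∂L/∂y = 100y.
∂L/∂y' = y'.
The Euler-Lagrange equation d/dx(∂L/∂y') − ∂L/∂y = 0 becomes:
    y'' - 100 y = 0
General solution: y(x) = A e^(10x) + B e^(-10x), where A and B are arbitrary constants fixed by the endpoint conditions.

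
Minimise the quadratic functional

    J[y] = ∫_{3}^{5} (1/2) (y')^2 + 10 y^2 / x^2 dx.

The Lagrangian is L = (1/2) (y')^2 + 10 y^2 / x^2.
Compute ∂L/∂y = 20y/x^2, ∂L/∂y' = y'.
The Euler-Lagrange equation d/dx(∂L/∂y') − ∂L/∂y = 0 reduces to
    y'' − 20/x^2 · y = 0  (x > 0).
Its general solution is
    y(x) = A x^5 + B x^(-4),
with A, B fixed by the endpoint conditions.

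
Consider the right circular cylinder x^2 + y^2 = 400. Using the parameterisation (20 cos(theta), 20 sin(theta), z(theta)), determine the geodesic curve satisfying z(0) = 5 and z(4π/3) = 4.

Parameterise the cylinder of radius R = 20 as
    r(θ) = (20 cos θ, 20 sin θ, z(θ)).
The arc-length element is
    ds = sqrt(400 + (dz/dθ)^2) dθ,
so the Lagrangian is L = sqrt(400 + z'^2).
L depends on z' only, not on z or θ, so ∂L/∂z = 0 and
    ∂L/∂z' = z' / sqrt(400 + z'^2).
The Euler-Lagrange equation gives
    d/dθ( z' / sqrt(400 + z'^2) ) = 0,
so z' is constant. Integrating once:
    z(θ) = a θ + b,
a helix on the cylinder (a straight line when the cylinder is unrolled). The constants a, b are determined by the endpoint conditions.
With endpoint conditions z(0) = 5 and z(4π/3) = 4: from z(0) = b we get b = 5, and a·4π/3 + 5 = 4 gives a = -3/(4π), so
    z(θ) = (-3/(4π)) θ + 5.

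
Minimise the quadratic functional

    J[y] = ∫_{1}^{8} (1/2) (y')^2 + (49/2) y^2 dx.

The Lagrangian is L = (1/2) (y')^2 + (49/2) y^2.
Compute ∂L/∂y = 49y, ∂L/∂y' = y'.
The Euler-Lagrange equation d/dx(∂L/∂y') − ∂L/∂y = 0 reduces to
    y'' − 49 y = 0.
Its general solution is
    y(x) = A e^(7x) + B e^(−7x),
with A, B fixed by the endpoint conditions.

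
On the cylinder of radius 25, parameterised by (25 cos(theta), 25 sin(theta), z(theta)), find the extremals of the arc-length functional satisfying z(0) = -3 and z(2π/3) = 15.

Parameterise the cylinder of radius R = 25 as
    r(θ) = (25 cos θ, 25 sin θ, z(θ)).
The arc-length element is
    ds = sqrt(625 + (dz/dθ)^2) dθ,
so the Lagrangian is L = sqrt(625 + z'^2).
L depends on z' only, not on z or θ, so ∂L/∂z = 0 and
    ∂L/∂z' = z' / sqrt(625 + z'^2).
The Euler-Lagrange equation gives
    d/dθ( z' / sqrt(625 + z'^2) ) = 0,
so z' is constant. Integrating once:
    z(θ) = a θ + b,
a helix on the cylinder (a straight line when the cylinder is unrolled). The constants a, b are determined by the endpoint conditions.
With endpoint conditions z(0) = -3 and z(2π/3) = 15: from z(0) = b we get b = -3, and a·2π/3 + -3 = 15 gives a = 27/π, so
    z(θ) = (27/π) θ − 3.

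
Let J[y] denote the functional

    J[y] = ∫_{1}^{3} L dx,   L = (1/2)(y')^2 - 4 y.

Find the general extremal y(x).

The Lagrangian is L = (1/2)(y')^2 - 4 y.
∂L/∂y = -4.
∂L/∂y' = y'.
The Euler-Lagrange equation d/dx(∂L/∂y') − ∂L/∂y = 0 becomes:
    y'' + 4 = 0
General solution: y(x) = -2 x^2 + A x + B, where A and B are arbitrary constants fixed by the endpoint conditions.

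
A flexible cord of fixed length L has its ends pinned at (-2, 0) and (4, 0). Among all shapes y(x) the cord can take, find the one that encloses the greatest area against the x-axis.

Set up the augmented Lagrangian using a multiplier λ for the length constraint:
    F(y, y') = y − λ sqrt(1 + y'^2).
F has no explicit x dependence, so the Beltrami identity yields a first integral
    F − y' ∂F/∂y' = C.
Compute ∂F/∂y' = −λ y' / sqrt(1 + y'^2). Then
    y − λ sqrt(1 + y'^2) + λ y'^2 / sqrt(1 + y'^2) = C
    ⇒  y − λ / sqrt(1 + y'^2) = C.
Solving for y' and integrating gives
    (x − a)^2 + (y − b)^2 = λ^2,
a circular arc of radius λ. The constants a, b are determined by the endpoint conditions y(-2) = y(4) = 0, and λ is fixed implicitly by the length constraint
    ∫_{-2}^{4} sqrt(1 + y'^2) dx = L.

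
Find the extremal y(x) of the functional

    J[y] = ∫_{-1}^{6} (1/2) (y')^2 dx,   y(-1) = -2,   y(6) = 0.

The Lagrangian is L = (1/2) (y')^2.
Compute ∂L/∂y = 0, ∂L/∂y' = y'.
The Euler-Lagrange equation d/dx(∂L/∂y') − ∂L/∂y = 0 reduces to
    y'' = 0.
Its general solution is
    y(x) = A x + B,
with A, B fixed by the endpoint conditions.
Applying the endpoint conditions y(-1) = -2 and y(6) = 0: solve A·-1 + B = -2 and A·6 + B = 0. Subtracting gives A(6 − -1) = 0 − -2, so A = 2/7, and B = -2 − A·-1 = -12/7. Therefore
    y(x) = (2/7) x - 12/7.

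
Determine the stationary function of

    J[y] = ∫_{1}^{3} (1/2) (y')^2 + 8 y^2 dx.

The Lagrangian is L = (1/2) (y')^2 + 8 y^2.
Compute ∂L/∂y = 16y, ∂L/∂y' = y'.
The Euler-Lagrange equation d/dx(∂L/∂y') − ∂L/∂y = 0 reduces to
    y'' − 16 y = 0.
Its general solution is
    y(x) = A e^(4x) + B e^(−4x),
with A, B fixed by the endpoint conditions.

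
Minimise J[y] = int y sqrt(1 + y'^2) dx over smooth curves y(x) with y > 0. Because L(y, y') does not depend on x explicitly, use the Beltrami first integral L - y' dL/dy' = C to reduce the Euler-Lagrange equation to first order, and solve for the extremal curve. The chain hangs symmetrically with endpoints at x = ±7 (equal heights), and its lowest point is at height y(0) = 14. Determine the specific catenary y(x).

The Lagrangian L(y, y') = y sqrt(1 + y'^2) has no explicit x dependence, so the Beltrami identity applies:
    L − y' ∂L/∂y' = C.
Compute ∂L/∂y' = y · y' / sqrt(1 + y'^2). Then
    L − y' ∂L/∂y'
    = y sqrt(1 + y'^2) − y · y'^2 / sqrt(1 + y'^2)
    = y (1 + y'^2 − y'^2) / sqrt(1 + y'^2)
    = y / sqrt(1 + y'^2) = C.
Squaring gives y^2 = C^2 (1 + y'^2), i.e.
    y'^2 = y^2 / C^2 − 1.
Separating variables,
    dy / sqrt(y^2 − C^2) = dx / C,
and integrating gives arccosh(y / C) = (x − a)/C, so
    y(x) = C cosh((x − a)/C),
the catenary. The constants C and a are fixed by the two endpoint conditions (and, for the hanging-chain problem, the length constraint selects C).
Now fit the given data. The endpoints x = ±7 are symmetric at equal height, so the catenary is even about its minimum: a = 0 and y(x) = C cosh(x/C). The lowest point is y(0) = C cosh(0) = C, and we are told y(0) = 14, so C = 14. Therefore
    y(x) = 14 cosh(x/14),
and at the endpoints
    y(±7) = 14 cosh(7/14).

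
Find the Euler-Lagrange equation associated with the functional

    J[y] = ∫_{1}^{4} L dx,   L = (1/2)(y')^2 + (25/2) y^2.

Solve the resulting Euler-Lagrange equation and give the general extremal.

The Lagrangian is L = (1/2)(y')^2 + (25/2) y^2.
∂L/∂y = 25y.
∂L/∂y' = y'.
The Euler-Lagrange equation d/dx(∂L/∂y') − ∂L/∂y = 0 becomes:
    y'' - 25 y = 0
General solution: y(x) = A e^(5x) + B e^(-5x), where A and B are arbitrary constants fixed by the endpoint conditions.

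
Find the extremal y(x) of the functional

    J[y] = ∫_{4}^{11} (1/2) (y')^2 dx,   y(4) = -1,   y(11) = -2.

The Lagrangian is L = (1/2) (y')^2.
Compute ∂L/∂y = 0, ∂L/∂y' = y'.
The Euler-Lagrange equation d/dx(∂L/∂y') − ∂L/∂y = 0 reduces to
    y'' = 0.
Its general solution is
    y(x) = A x + B,
with A, B fixed by the endpoint conditions.
Applying the endpoint conditions y(4) = -1 and y(11) = -2: solve A·4 + B = -1 and A·11 + B = -2. Subtracting gives A(11 − 4) = -2 − -1, so A = -1/7, and B = -1 − A·4 = -3/7. Therefore
    y(x) = (-1/7) x - 3/7.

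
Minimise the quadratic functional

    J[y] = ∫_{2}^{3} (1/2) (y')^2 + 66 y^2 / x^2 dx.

The Lagrangian is L = (1/2) (y')^2 + 66 y^2 / x^2.
Compute ∂L/∂y = 132y/x^2, ∂L/∂y' = y'.
The Euler-Lagrange equation d/dx(∂L/∂y') − ∂L/∂y = 0 reduces to
    y'' − 132/x^2 · y = 0  (x > 0).
Its general solution is
    y(x) = A x^12 + B x^(-11),
with A, B fixed by the endpoint conditions.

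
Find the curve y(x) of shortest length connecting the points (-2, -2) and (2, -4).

Arc-length functional: J[y] = ∫ sqrt(1 + (y')^2) dx.
Lagrangian L = sqrt(1 + (y')^2) has no explicit y dependence, so ∂L/∂y = 0 and the Euler-Lagrange equation gives
    d/dx( y' / sqrt(1 + (y')^2) ) = 0  ⇒  y' / sqrt(1 + (y')^2) = const.
Hence y' is constant, so y(x) is affine.
Fitting the endpoints (-2, -2) and (2, -4):
    slope m = ((-4) − (-2)) / (2 − (-2)) = -1/2,
    intercept c = (-2) − m·(-2) = -3.
Extremal: y(x) = (-1/2) x - 3.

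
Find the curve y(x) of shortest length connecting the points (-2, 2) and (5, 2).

Arc-length functional: J[y] = ∫ sqrt(1 + (y')^2) dx.
Lagrangian L = sqrt(1 + (y')^2) has no explicit y dependence, so ∂L/∂y = 0 and the Euler-Lagrange equation gives
    d/dx( y' / sqrt(1 + (y')^2) ) = 0  ⇒  y' / sqrt(1 + (y')^2) = const.
Hence y' is constant, so y(x) is affine.
Fitting the endpoints (-2, 2) and (5, 2):
    slope m = (2 − 2) / (5 − (-2)) = 0,
    intercept c = 2 − m·(-2) = 2.
Extremal: y(x) = 2.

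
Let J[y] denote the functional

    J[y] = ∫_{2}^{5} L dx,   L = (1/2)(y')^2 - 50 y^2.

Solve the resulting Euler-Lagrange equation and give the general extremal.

The Lagrangian is L = (1/2)(y')^2 - 50 y^2.
∂L/∂y = -100y.
∂L/∂y' = y'.
The Euler-Lagrange equation d/dx(∂L/∂y') − ∂L/∂y = 0 becomes:
    y'' + 100 y = 0
General solution: y(x) = A sin(10x) + B cos(10x), where A and B are arbitrary constants fixed by the endpoint conditions.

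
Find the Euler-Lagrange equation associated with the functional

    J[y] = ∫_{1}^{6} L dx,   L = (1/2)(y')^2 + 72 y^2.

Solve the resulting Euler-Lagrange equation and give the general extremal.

The Lagrangian is L = (1/2)(y')^2 + 72 y^2.
∂L/∂y = 144y.
∂L/∂y' = y'.
The Euler-Lagrange equation d/dx(∂L/∂y') − ∂L/∂y = 0 becomes:
    y'' - 144 y = 0
General solution: y(x) = A e^(12x) + B e^(-12x), where A and B are arbitrary constants fixed by the endpoint conditions.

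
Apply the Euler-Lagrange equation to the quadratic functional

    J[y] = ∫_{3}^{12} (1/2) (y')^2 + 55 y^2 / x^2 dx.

The Lagrangian is L = (1/2) (y')^2 + 55 y^2 / x^2.
Compute ∂L/∂y = 110y/x^2, ∂L/∂y' = y'.
The Euler-Lagrange equation d/dx(∂L/∂y') − ∂L/∂y = 0 reduces to
    y'' − 110/x^2 · y = 0  (x > 0).
Its general solution is
    y(x) = A x^11 + B x^(-10),
with A, B fixed by the endpoint conditions.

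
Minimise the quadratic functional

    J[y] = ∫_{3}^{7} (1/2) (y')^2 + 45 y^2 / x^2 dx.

The Lagrangian is L = (1/2) (y')^2 + 45 y^2 / x^2.
Compute ∂L/∂y = 90y/x^2, ∂L/∂y' = y'.
The Euler-Lagrange equation d/dx(∂L/∂y') − ∂L/∂y = 0 reduces to
    y'' − 90/x^2 · y = 0  (x > 0).
Its general solution is
    y(x) = A x^10 + B x^(-9),
with A, B fixed by the endpoint conditions.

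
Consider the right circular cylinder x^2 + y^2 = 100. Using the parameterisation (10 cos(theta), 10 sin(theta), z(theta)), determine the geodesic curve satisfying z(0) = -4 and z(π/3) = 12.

Parameterise the cylinder of radius R = 10 as
    r(θ) = (10 cos θ, 10 sin θ, z(θ)).
The arc-length element is
    ds = sqrt(100 + (dz/dθ)^2) dθ,
so the Lagrangian is L = sqrt(100 + z'^2).
L depends on z' only, not on z or θ, so ∂L/∂z = 0 and
    ∂L/∂z' = z' / sqrt(100 + z'^2).
The Euler-Lagrange equation gives
    d/dθ( z' / sqrt(100 + z'^2) ) = 0,
so z' is constant. Integrating once:
    z(θ) = a θ + b,
a helix on the cylinder (a straight line when the cylinder is unrolled). The constants a, b are determined by the endpoint conditions.
With endpoint conditions z(0) = -4 and z(π/3) = 12: from z(0) = b we get b = -4, and a·π/3 + -4 = 12 gives a = 48/π, so
    z(θ) = (48/π) θ − 4.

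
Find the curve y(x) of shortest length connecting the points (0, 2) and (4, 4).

Arc-length functional: J[y] = ∫ sqrt(1 + (y')^2) dx.
Lagrangian L = sqrt(1 + (y')^2) has no explicit y dependence, so ∂L/∂y = 0 and the Euler-Lagrange equation gives
    d/dx( y' / sqrt(1 + (y')^2) ) = 0  ⇒  y' / sqrt(1 + (y')^2) = const.
Hence y' is constant, so y(x) is affine.
Fitting the endpoints (0, 2) and (4, 4):
    slope m = (4 − 2) / (4 − 0) = 1/2,
    intercept c = 2 − m·0 = 2.
Extremal: y(x) = (1/2) x + 2.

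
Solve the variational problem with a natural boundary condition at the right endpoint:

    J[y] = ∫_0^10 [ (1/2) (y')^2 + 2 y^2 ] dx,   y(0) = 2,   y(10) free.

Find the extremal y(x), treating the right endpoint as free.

The Lagrangian L = (1/2) (y')^2 + 2 y^2 gives
    ∂L/∂y = 4 y,   ∂L/∂y' = y'.
Euler-Lagrange: y'' − 4 y = 0.
With k = 2, the general solution is
    y(x) = A cosh(2 x) + B sinh(2 x).
Fixed left endpoint y(0) = 2 ⇒ A = 2.
The right endpoint x = 10 is free, so the natural (transversality) condition is ∂L/∂y' |_{x=10} = 0, i.e. y'(10) = 0.
Compute y'(x) = A k sinh(k x) + B k cosh(k x), so
    y'(10) = A k sinh(k·10) + B k cosh(k·10) = 0
    ⇒ B = −A tanh(k·10) = − 2 tanh(2·10).
Therefore the extremal is
    y(x) = 2 cosh(2 x) − 2 tanh(2·10) sinh(2 x).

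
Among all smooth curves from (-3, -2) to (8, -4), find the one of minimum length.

Arc-length functional: J[y] = ∫ sqrt(1 + (y')^2) dx.
Lagrangian L = sqrt(1 + (y')^2) has no explicit y dependence, so ∂L/∂y = 0 and the Euler-Lagrange equation gives
    d/dx( y' / sqrt(1 + (y')^2) ) = 0  ⇒  y' / sqrt(1 + (y')^2) = const.
Hence y' is constant, so y(x) is affine.
Fitting the endpoints (-3, -2) and (8, -4):
    slope m = ((-4) − (-2)) / (8 − (-3)) = -2/11,
    intercept c = (-2) − m·(-3) = -28/11.
Extremal: y(x) = (-2/11) x - 28/11.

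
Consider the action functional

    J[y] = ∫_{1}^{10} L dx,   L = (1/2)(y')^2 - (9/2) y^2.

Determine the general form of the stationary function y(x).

The Lagrangian is L = (1/2)(y')^2 - (9/2) y^2.
∂L/∂y = -9y.
∂L/∂y' = y'.
The Euler-Lagrange equation d/dx(∂L/∂y') − ∂L/∂y = 0 becomes:
    y'' + 9 y = 0
General solution: y(x) = A sin(3x) + B cos(3x), where A and B are arbitrary constants fixed by the endpoint conditions.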